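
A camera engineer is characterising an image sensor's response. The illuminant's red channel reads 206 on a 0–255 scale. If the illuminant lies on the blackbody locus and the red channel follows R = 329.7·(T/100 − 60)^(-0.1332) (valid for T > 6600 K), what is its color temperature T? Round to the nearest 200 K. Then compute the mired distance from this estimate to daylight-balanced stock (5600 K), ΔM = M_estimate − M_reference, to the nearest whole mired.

(t − 60)^(-0.1332) = 206/329.7 = 0.62481.
t − 60 = 0.62481^(1/-0.1332) = 0.62481^(-7.508) = 34.152, so t = 94.152.
T = 100·t = 9415 K → 9400 K to the nearest 200 K.
M_estimate = 10⁶/9400 = 106.38; M_reference = 10⁶/5600 = 178.57.
ΔM = 106.38 − 178.57 = -72.19 → -72 mireds.

-72 mireds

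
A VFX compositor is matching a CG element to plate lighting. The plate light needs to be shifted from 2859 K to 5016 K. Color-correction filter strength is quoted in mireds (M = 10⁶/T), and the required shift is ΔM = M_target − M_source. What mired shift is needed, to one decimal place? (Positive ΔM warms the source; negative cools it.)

-150.4 mireds

M_source = 10⁶/2859 = 349.773; M_target = 10⁶/5016 = 199.362.
ΔM = 199.362 − 349.773 = -150.411 → -150.4 mireds, a cooling shift.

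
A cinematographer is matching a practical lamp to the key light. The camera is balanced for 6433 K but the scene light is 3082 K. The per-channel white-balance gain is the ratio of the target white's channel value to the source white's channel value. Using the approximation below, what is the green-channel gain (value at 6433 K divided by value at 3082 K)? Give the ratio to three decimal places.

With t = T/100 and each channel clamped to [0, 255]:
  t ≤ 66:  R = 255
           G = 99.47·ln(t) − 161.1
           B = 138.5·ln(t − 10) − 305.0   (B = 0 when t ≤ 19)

At 3082 K (t = 30.82):
  G = 99.47·ln 30.82 − 161.1 = 99.47·3.4282 − 161.1 = 179.899.
At 6433 K (t = 64.33):
  G = 99.47·ln 64.33 − 161.1 = 99.47·4.1640 − 161.1 = 253.096.
Gain = 253.096 / 179.899 = 1.4069 → 1.407.

1.407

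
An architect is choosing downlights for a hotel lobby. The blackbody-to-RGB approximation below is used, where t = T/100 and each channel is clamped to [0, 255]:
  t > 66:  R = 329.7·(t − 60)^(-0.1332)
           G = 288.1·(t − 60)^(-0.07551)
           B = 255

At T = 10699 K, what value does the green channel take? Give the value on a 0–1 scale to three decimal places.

0.845

t = 10699/100 = 106.99; the t > 66 branch applies.
G = 288.1·(106.99 − 60)^(-0.07551) = 288.1·46.99^(-0.07551) = 288.1·0.74773 = 215.422.
On a 0–1 scale: 215.422/255 = 0.8448 → 0.845.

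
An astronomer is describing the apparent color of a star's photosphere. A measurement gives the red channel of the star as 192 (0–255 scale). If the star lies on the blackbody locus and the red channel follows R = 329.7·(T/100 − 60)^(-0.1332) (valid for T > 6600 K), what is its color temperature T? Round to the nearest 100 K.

11800 K

(t − 60)^(-0.1332) = 192/329.7 = 0.58235.
t − 60 = 0.58235^(1/-0.1332) = 0.58235^(-7.508) = 57.929, so t = 117.929.
T = 100·t = 11793 K → 11800 K to the nearest 100 K.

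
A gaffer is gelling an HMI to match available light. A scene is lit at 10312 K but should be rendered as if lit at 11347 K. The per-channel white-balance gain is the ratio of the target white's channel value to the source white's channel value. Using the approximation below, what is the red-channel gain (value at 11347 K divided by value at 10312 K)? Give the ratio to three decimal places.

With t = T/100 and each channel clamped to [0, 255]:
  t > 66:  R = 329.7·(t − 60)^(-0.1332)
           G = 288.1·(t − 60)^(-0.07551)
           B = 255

0.972

At 10312 K (t = 103.12):
  R = 329.7·(103.12 − 60)^(-0.1332) = 329.7·43.12^(-0.1332) = 329.7·0.60570 = 199.701.
At 11347 K (t = 113.47):
  R = 329.7·(113.47 − 60)^(-0.1332) = 329.7·53.47^(-0.1332) = 329.7·0.58859 = 194.059.
Gain = 194.059 / 199.701 = 0.9718 → 0.972.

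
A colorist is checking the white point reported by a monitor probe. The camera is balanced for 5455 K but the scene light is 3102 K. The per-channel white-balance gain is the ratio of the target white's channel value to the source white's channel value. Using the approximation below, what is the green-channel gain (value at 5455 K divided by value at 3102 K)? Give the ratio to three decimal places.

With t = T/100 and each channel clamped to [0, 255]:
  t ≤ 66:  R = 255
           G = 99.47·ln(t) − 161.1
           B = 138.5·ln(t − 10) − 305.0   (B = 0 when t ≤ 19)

At 3102 K (t = 31.02):
  G = 99.47·ln 31.02 − 161.1 = 99.47·3.4346 − 161.1 = 180.543.
At 5455 K (t = 54.55):
  G = 99.47·ln 54.55 − 161.1 = 99.47·3.9991 − 161.1 = 236.692.
Gain = 236.692 / 180.543 = 1.3110 → 1.311.

1.311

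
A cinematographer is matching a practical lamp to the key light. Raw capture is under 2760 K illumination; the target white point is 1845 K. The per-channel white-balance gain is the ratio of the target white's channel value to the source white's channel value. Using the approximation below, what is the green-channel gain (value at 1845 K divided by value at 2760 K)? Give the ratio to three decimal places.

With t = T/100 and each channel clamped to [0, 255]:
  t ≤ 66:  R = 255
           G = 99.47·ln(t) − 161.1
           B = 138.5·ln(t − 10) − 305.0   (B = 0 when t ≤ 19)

At 2760 K (t = 27.6):
  G = 99.47·ln 27.6 − 161.1 = 99.47·3.3178 − 161.1 = 168.923.
At 1845 K (t = 18.45):
  G = 99.47·ln 18.45 − 161.1 = 99.47·2.9151 − 161.1 = 128.861.
Gain = 128.861 / 168.923 = 0.7628 → 0.763.

0.763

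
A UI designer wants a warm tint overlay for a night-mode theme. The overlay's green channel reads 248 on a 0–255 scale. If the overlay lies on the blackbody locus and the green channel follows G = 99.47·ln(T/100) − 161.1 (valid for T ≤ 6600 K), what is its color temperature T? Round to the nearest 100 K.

6100 K

ln t = (248 + 161.1) / 99.47 = 4.1128.
t = e^4.1128 = 61.117.
T = 100·t = 6112 K → 6100 K to the nearest 100 K.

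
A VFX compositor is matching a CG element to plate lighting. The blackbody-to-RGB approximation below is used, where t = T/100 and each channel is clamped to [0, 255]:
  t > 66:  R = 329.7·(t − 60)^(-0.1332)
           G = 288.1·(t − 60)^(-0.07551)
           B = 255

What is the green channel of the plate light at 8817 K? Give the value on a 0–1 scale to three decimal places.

0.878

t = 8817/100 = 88.17; the t > 66 branch applies.
G = 288.1·(88.17 − 60)^(-0.07551) = 288.1·28.17^(-0.07551) = 288.1·0.77719 = 223.908.
On a 0–1 scale: 223.908/255 = 0.8781 → 0.878.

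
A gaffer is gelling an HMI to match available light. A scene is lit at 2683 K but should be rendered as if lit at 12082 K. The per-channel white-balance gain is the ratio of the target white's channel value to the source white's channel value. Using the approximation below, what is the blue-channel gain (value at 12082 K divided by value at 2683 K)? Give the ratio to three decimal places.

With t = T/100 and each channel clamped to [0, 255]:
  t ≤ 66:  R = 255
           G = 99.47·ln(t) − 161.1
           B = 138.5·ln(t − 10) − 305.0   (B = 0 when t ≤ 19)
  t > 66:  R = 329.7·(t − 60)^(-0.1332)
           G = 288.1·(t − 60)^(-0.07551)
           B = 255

At 2683 K (t = 26.83):
  B = 138.5·ln(26.83 − 10) − 305.0 = 138.5·ln 16.83 − 305.0 = 138.5·2.8232 − 305.0 = 86.008.
At 12082 K (t = 120.82):
  B = 255 by definition for t > 66.
Gain = 255.000 / 86.008 = 2.9648 → 2.965.

2.965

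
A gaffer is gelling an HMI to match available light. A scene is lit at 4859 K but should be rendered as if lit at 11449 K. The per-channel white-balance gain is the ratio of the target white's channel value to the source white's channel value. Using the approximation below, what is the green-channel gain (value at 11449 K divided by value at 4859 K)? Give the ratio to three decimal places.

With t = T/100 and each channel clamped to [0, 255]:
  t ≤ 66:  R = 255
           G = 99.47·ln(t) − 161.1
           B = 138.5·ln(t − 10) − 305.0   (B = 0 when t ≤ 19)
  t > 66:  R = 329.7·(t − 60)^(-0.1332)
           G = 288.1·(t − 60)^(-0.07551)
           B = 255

At 4859 K (t = 48.59):
  G = 99.47·ln 48.59 − 161.1 = 99.47·3.8834 − 161.1 = 225.184.
At 11449 K (t = 114.49):
  G = 288.1·(114.49 − 60)^(-0.07551) = 288.1·54.49^(-0.07551) = 288.1·0.73942 = 213.027.
Gain = 213.027 / 225.184 = 0.9460 → 0.946.

0.946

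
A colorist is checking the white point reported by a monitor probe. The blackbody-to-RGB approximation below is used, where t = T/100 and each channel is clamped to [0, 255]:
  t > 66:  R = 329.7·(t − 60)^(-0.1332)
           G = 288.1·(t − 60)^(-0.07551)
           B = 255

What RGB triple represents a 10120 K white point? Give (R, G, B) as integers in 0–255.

t = 10120/100 = 101.2; the t > 66 branch applies.
R = 329.7·(101.2 − 60)^(-0.1332) = 329.7·41.2^(-0.1332) = 329.7·0.60939 = 200.916.
G = 288.1·(101.2 − 60)^(-0.07551) = 288.1·41.2^(-0.07551) = 288.1·0.75520 = 217.572.
B = 255 by definition for t > 66.
Rounded: (201, 218, 255).

(201, 218, 255)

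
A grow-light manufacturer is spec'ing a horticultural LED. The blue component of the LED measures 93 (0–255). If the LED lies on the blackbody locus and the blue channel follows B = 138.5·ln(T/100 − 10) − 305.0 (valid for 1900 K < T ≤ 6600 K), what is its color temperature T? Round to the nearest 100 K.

ln(t − 10) = (93 + 305.0) / 138.5 = 2.8736.
t − 10 = e^2.8736 = 17.701, so t = 27.701.
T = 100·t = 2770 K → 2800 K to the nearest 100 K.

2800 K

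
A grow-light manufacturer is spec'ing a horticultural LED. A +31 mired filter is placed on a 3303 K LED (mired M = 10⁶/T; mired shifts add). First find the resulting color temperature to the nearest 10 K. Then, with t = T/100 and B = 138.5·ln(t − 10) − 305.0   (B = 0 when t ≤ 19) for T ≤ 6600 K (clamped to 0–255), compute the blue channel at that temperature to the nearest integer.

110

M_in = 10⁶/3303 = 302.76; M_out = 302.76 + (+31) = 333.76.
T_out = 10⁶/333.76 = 2996.2 K → 3000 K; t = 30.
B = 138.5·ln(30 − 10) − 305.0 = 138.5·ln 20 − 305.0 = 138.5·2.9957 − 305.0 = 109.909.
Rounded: 110.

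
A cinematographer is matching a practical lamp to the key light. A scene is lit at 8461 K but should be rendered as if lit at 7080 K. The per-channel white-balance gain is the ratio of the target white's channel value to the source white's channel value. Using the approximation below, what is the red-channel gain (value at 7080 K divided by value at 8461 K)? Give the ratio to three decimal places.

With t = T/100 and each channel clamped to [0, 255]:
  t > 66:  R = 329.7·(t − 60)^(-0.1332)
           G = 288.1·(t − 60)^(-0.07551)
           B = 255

At 8461 K (t = 84.61):
  R = 329.7·(84.61 − 60)^(-0.1332) = 329.7·24.61^(-0.1332) = 329.7·0.65269 = 215.190.
At 7080 K (t = 70.8):
  R = 329.7·(70.8 − 60)^(-0.1332) = 329.7·10.8^(-0.1332) = 329.7·0.72836 = 240.141.
Gain = 240.141 / 215.190 = 1.1159 → 1.116.

1.116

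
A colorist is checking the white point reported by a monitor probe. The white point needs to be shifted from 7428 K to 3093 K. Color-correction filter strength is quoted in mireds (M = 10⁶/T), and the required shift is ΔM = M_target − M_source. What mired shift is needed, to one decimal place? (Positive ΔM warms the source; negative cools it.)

+188.7 mireds

M_source = 10⁶/7428 = 134.626; M_target = 10⁶/3093 = 323.311.
ΔM = 323.311 − 134.626 = 188.685 → +188.7 mireds, a warming shift.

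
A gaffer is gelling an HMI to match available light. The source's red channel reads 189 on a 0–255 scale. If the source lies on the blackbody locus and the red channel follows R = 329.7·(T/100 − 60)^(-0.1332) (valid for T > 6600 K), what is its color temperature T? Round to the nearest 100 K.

12500 K

(t − 60)^(-0.1332) = 189/329.7 = 0.57325.
t − 60 = 0.57325^(1/-0.1332) = 0.57325^(-7.508) = 65.199, so t = 125.199.
T = 100·t = 12520 K → 12500 K to the nearest 100 K.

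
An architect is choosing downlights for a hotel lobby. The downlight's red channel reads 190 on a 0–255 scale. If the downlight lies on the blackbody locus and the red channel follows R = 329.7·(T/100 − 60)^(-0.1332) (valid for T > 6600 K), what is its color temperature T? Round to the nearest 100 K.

12300 K

(t − 60)^(-0.1332) = 190/329.7 = 0.57628.
t − 60 = 0.57628^(1/-0.1332) = 0.57628^(-7.508) = 62.667, so t = 122.667.
T = 100·t = 12267 K → 12300 K to the nearest 100 K.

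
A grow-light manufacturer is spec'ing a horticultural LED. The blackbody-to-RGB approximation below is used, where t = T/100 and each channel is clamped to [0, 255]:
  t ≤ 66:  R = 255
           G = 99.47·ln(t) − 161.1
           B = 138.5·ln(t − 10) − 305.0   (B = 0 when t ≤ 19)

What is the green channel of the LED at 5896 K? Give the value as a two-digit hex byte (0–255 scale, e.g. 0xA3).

t = 5896/100 = 58.96; the t ≤ 66 branch applies.
G = 99.47·ln 58.96 − 161.1 = 99.47·4.0769 − 161.1 = 244.425.
Rounded: 244; in hex, 0xF4.

0xF4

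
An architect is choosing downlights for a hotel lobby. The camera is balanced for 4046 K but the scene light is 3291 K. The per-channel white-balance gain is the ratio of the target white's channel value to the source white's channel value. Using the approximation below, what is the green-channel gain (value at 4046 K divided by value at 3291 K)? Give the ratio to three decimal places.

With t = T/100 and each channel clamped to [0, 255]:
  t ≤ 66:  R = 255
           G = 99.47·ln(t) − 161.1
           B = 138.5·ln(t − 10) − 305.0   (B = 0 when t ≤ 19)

1.110

At 3291 K (t = 32.91):
  G = 99.47·ln 32.91 − 161.1 = 99.47·3.4938 − 161.1 = 186.426.
At 4046 K (t = 40.46):
  G = 99.47·ln 40.46 − 161.1 = 99.47·3.7003 − 161.1 = 206.970.
Gain = 206.970 / 186.426 = 1.1102 → 1.110.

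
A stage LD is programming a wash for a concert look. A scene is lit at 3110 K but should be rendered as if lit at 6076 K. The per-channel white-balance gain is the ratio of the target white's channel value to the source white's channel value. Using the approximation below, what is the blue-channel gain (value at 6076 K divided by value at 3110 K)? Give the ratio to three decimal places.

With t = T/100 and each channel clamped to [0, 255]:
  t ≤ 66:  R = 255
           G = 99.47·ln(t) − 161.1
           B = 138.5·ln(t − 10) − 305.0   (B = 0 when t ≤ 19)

2.036

At 3110 K (t = 31.1):
  B = 138.5·ln(31.1 − 10) − 305.0 = 138.5·ln 21.1 − 305.0 = 138.5·3.0493 − 305.0 = 117.324.
At 6076 K (t = 60.76):
  B = 138.5·ln(60.76 − 10) − 305.0 = 138.5·ln 50.76 − 305.0 = 138.5·3.9271 − 305.0 = 238.905.
Gain = 238.905 / 117.324 = 2.0363 → 2.036.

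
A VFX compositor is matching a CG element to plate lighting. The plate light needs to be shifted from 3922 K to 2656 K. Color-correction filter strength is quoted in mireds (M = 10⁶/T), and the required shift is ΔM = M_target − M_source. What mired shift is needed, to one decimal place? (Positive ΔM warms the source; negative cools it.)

+121.5 mireds

M_source = 10⁶/3922 = 254.972; M_target = 10⁶/2656 = 376.506.
ΔM = 376.506 − 254.972 = 121.534 → +121.5 mireds, a warming shift.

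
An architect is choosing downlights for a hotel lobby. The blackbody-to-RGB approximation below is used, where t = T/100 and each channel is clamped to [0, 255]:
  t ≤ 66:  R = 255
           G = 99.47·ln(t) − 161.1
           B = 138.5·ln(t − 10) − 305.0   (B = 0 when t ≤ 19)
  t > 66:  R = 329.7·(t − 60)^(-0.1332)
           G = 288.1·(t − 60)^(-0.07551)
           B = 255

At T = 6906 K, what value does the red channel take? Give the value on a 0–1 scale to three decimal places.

0.964

t = 6906/100 = 69.06; the t > 66 branch applies.
R = 329.7·(69.06 − 60)^(-0.1332) = 329.7·9.06^(-0.1332) = 329.7·0.74561 = 245.827.
On a 0–1 scale: 245.827/255 = 0.9640 → 0.964.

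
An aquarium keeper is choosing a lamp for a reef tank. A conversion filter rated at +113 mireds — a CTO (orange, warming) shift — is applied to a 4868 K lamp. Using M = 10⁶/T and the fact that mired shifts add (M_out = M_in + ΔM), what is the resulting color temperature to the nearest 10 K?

3140 K

M_in = 10⁶/4868 = 205.42 mireds.
M_out = 205.42 + (+113) = 318.42 mireds.
T_out = 10⁶/318.42 = 3140.5 K → 3140 K.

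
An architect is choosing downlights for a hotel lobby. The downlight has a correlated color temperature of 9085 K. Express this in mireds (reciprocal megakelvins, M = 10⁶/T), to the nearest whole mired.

M = 10⁶ / 9085 = 110.072 → 110 mireds.

110 mireds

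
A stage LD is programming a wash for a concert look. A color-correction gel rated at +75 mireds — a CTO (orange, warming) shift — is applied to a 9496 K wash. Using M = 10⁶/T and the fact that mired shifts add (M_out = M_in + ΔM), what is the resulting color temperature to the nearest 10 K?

5550 K

M_in = 10⁶/9496 = 105.31 mireds.
M_out = 105.31 + (+75) = 180.31 mireds.
T_out = 10⁶/180.31 = 5546.1 K → 5550 K.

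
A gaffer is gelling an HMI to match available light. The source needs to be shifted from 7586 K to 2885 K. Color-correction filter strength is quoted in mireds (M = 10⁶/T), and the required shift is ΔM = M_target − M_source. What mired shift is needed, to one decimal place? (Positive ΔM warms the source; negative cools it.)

+214.8 mireds

M_source = 10⁶/7586 = 131.822; M_target = 10⁶/2885 = 346.620.
ΔM = 346.620 − 131.822 = 214.799 → +214.8 mireds, a warming shift.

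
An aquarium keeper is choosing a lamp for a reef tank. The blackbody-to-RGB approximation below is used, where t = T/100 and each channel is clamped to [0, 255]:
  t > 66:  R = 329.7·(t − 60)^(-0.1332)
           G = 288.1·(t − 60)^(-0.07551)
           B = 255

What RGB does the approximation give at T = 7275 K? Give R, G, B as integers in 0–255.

t = 7275/100 = 72.75; the t > 66 branch applies.
R = 329.7·(72.75 − 60)^(-0.1332) = 329.7·12.75^(-0.1332) = 329.7·0.71244 = 234.890.
G = 288.1·(72.75 − 60)^(-0.07551) = 288.1·12.75^(-0.07551) = 288.1·0.82513 = 237.720.
B = 255 by definition for t > 66.
Rounded: (235, 238, 255).

R=235, G=238, B=255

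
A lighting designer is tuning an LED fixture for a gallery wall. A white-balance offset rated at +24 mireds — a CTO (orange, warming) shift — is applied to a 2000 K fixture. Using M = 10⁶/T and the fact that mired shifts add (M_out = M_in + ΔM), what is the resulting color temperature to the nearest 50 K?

M_in = 10⁶/2000 = 500.00 mireds.
M_out = 500.00 + (+24) = 524.00 mireds.
T_out = 10⁶/524.00 = 1908.4 K → 1900 K.

1900 K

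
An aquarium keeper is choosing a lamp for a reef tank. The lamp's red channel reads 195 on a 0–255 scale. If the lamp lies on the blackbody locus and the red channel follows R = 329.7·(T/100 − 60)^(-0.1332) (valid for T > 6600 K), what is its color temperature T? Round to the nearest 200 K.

(t − 60)^(-0.1332) = 195/329.7 = 0.59145.
t − 60 = 0.59145^(1/-0.1332) = 0.59145^(-7.508) = 51.564, so t = 111.564.
T = 100·t = 11156 K → 11200 K to the nearest 200 K.

11200 K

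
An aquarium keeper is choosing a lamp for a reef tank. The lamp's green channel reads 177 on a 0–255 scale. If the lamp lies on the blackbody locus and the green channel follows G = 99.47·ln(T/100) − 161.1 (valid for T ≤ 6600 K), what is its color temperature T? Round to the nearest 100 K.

ln t = (177 + 161.1) / 99.47 = 3.3990.
t = e^3.3990 = 29.935.
T = 100·t = 2993 K → 3000 K to the nearest 100 K.

3000 K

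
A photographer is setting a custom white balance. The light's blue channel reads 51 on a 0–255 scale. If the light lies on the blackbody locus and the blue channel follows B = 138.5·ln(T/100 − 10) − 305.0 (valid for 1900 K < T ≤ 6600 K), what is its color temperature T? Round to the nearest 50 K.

ln(t − 10) = (51 + 305.0) / 138.5 = 2.5704.
t − 10 = e^2.5704 = 13.071, so t = 23.071.
T = 100·t = 2307 K → 2300 K to the nearest 50 K.

2300 K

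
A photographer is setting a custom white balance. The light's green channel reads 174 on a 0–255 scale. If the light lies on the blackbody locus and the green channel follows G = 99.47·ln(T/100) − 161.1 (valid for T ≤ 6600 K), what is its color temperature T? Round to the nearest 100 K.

ln t = (174 + 161.1) / 99.47 = 3.3689.
t = e^3.3689 = 29.045.
T = 100·t = 2905 K → 2900 K to the nearest 100 K.

2900 K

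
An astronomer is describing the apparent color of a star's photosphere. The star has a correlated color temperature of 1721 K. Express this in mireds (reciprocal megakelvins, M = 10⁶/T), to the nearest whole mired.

581 mireds

M = 10⁶ / 1721 = 581.058 → 581 mireds.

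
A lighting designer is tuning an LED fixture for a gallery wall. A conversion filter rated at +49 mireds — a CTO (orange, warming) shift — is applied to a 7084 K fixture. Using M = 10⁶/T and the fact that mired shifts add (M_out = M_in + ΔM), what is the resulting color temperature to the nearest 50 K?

5250 K

M_in = 10⁶/7084 = 141.16 mireds.
M_out = 141.16 + (+49) = 190.16 mireds.
T_out = 10⁶/190.16 = 5258.6 K → 5250 K.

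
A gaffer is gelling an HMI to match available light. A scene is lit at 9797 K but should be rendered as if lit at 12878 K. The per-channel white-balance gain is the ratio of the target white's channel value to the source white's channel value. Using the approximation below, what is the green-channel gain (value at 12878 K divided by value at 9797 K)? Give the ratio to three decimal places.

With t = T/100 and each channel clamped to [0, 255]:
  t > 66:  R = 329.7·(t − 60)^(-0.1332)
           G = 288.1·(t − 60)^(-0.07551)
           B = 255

At 9797 K (t = 97.97):
  G = 288.1·(97.97 − 60)^(-0.07551) = 288.1·37.97^(-0.07551) = 288.1·0.75986 = 218.917.
At 12878 K (t = 128.78):
  G = 288.1·(128.78 − 60)^(-0.07551) = 288.1·68.78^(-0.07551) = 288.1·0.72653 = 209.313.
Gain = 209.313 / 218.917 = 0.9561 → 0.956.

0.956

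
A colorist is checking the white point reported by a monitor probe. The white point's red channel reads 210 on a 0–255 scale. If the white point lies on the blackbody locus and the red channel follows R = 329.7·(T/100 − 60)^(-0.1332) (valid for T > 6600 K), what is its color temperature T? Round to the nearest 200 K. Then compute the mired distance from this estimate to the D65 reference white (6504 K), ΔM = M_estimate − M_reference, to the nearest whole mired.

-43 mireds

(t − 60)^(-0.1332) = 210/329.7 = 0.63694.
t − 60 = 0.63694^(1/-0.1332) = 0.63694^(-7.508) = 29.561, so t = 89.561.
T = 100·t = 8956 K → 9000 K to the nearest 200 K.
M_estimate = 10⁶/9000 = 111.11; M_reference = 10⁶/6504 = 153.75.
ΔM = 111.11 − 153.75 = -42.64 → -43 mireds.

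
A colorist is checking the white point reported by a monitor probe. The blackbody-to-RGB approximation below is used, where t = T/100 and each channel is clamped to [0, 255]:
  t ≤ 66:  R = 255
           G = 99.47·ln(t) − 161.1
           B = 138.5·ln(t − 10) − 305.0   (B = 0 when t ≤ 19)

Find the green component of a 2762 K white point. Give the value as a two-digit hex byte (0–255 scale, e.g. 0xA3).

t = 2762/100 = 27.62; the t ≤ 66 branch applies.
G = 99.47·ln 27.62 − 161.1 = 99.47·3.3185 − 161.1 = 168.995.
Rounded: 169; in hex, 0xA9.

0xA9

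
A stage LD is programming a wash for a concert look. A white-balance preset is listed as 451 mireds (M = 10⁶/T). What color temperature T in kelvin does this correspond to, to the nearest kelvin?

T = 10⁶ / 451 = 2217.29 K → 2217 K.

2217 K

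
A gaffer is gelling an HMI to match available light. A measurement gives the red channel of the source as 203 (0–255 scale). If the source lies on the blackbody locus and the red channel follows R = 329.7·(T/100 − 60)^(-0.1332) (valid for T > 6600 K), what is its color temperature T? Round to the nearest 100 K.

9800 K

(t − 60)^(-0.1332) = 203/329.7 = 0.61571.
t − 60 = 0.61571^(1/-0.1332) = 0.61571^(-7.508) = 38.129, so t = 98.129.
T = 100·t = 9813 K → 9800 K to the nearest 100 K.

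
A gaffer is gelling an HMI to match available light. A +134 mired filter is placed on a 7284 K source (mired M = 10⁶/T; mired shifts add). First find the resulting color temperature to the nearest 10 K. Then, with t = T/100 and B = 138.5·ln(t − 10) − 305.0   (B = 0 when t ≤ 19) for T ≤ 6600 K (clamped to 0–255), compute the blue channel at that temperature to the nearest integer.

151

M_in = 10⁶/7284 = 137.29; M_out = 137.29 + (+134) = 271.29.
T_out = 10⁶/271.29 = 3686.1 K → 3690 K; t = 36.9.
B = 138.5·ln(36.9 − 10) − 305.0 = 138.5·ln 26.9 − 305.0 = 138.5·3.2921 − 305.0 = 150.959.
Rounded: 151.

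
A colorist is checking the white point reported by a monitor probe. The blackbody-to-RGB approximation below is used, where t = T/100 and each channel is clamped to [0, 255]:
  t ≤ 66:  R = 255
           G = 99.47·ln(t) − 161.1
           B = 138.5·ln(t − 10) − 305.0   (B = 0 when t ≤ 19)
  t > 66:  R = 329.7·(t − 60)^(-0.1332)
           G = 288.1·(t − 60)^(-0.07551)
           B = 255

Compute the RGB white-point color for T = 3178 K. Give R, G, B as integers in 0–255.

R=255, G=183, B=122

t = 3178/100 = 31.78; the t ≤ 66 branch applies.
R = 255 by definition for t ≤ 66.
G = 99.47·ln 31.78 − 161.1 = 99.47·3.4588 − 161.1 = 182.951.
B = 138.5·ln(31.78 − 10) − 305.0 = 138.5·ln 21.78 − 305.0 = 138.5·3.0810 − 305.0 = 121.717.
Rounded: (255, 183, 122).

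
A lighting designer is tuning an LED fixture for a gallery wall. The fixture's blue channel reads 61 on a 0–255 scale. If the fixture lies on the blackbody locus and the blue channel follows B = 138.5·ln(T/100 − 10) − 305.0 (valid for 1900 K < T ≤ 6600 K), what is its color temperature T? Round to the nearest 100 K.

2400 K

ln(t − 10) = (61 + 305.0) / 138.5 = 2.6426.
t − 10 = e^2.6426 = 14.050, so t = 24.050.
T = 100·t = 2405 K → 2400 K to the nearest 100 K.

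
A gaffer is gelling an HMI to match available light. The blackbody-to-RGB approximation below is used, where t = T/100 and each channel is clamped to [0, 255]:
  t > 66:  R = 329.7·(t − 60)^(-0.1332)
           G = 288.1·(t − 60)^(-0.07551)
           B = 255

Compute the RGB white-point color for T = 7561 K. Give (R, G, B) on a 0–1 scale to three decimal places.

t = 7561/100 = 75.61; the t > 66 branch applies.
R = 329.7·(75.61 − 60)^(-0.1332) = 329.7·15.61^(-0.1332) = 329.7·0.69349 = 228.643.
G = 288.1·(75.61 − 60)^(-0.07551) = 288.1·15.61^(-0.07551) = 288.1·0.81262 = 234.115.
B = 255 by definition for t > 66.
Dividing each by 255: (0.8966, 0.9181, 1.0000) → (0.897, 0.918, 1.000).

(0.897, 0.918, 1.000)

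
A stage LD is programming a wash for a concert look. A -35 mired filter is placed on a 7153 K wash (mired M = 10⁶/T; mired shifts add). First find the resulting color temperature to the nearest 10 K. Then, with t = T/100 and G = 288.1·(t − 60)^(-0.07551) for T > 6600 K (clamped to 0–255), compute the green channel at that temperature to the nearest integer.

220

M_in = 10⁶/7153 = 139.80; M_out = 139.80 + (-35) = 104.80.
T_out = 10⁶/104.80 = 9541.8 K → 9540 K; t = 95.4.
G = 288.1·(95.4 − 60)^(-0.07551) = 288.1·35.4^(-0.07551) = 288.1·0.76390 = 220.079.
Rounded: 220.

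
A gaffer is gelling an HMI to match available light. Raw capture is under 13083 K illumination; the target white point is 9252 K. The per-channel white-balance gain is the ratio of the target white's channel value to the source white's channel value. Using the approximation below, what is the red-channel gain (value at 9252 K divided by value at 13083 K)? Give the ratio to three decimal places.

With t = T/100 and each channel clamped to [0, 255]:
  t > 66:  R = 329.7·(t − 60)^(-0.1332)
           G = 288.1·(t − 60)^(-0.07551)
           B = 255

1.109

At 13083 K (t = 130.83):
  R = 329.7·(130.83 − 60)^(-0.1332) = 329.7·70.83^(-0.1332) = 329.7·0.56696 = 186.926.
At 9252 K (t = 92.52):
  R = 329.7·(92.52 − 60)^(-0.1332) = 329.7·32.52^(-0.1332) = 329.7·0.62890 = 207.348.
Gain = 207.348 / 186.926 = 1.1093 → 1.109.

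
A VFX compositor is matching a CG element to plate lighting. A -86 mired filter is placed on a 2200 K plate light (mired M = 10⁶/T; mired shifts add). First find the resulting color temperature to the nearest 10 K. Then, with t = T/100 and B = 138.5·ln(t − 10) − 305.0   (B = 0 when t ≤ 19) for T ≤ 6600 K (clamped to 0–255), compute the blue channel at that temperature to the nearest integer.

M_in = 10⁶/2200 = 454.55; M_out = 454.55 + (-86) = 368.55.
T_out = 10⁶/368.55 = 2713.4 K → 2710 K; t = 27.1.
B = 138.5·ln(27.1 − 10) − 305.0 = 138.5·ln 17.1 − 305.0 = 138.5·2.8391 − 305.0 = 88.212.
Rounded: 88.

88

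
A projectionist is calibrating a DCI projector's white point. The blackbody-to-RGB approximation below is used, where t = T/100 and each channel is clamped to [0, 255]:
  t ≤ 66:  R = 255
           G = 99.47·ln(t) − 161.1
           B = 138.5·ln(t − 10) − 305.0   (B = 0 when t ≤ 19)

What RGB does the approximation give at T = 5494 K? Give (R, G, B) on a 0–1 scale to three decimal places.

t = 5494/100 = 54.94; the t ≤ 66 branch applies.
R = 255 by definition for t ≤ 66.
G = 99.47·ln 54.94 − 161.1 = 99.47·4.0062 − 161.1 = 237.401.
B = 138.5·ln(54.94 − 10) − 305.0 = 138.5·ln 44.94 − 305.0 = 138.5·3.8053 − 305.0 = 222.038.
Dividing each by 255: (1.0000, 0.9310, 0.8707) → (1.000, 0.931, 0.871).

(1.000, 0.931, 0.871)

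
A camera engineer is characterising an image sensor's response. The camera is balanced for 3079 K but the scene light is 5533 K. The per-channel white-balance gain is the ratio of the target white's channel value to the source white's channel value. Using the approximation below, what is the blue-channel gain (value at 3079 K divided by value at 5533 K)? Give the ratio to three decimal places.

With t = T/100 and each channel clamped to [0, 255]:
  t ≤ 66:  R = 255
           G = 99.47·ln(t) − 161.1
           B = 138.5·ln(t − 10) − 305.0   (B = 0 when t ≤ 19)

At 5533 K (t = 55.33):
  B = 138.5·ln(55.33 − 10) − 305.0 = 138.5·ln 45.33 − 305.0 = 138.5·3.8140 − 305.0 = 223.235.
At 3079 K (t = 30.79):
  B = 138.5·ln(30.79 − 10) − 305.0 = 138.5·ln 20.79 − 305.0 = 138.5·3.0345 − 305.0 = 115.274.
Gain = 115.274 / 223.235 = 0.5164 → 0.516.

0.516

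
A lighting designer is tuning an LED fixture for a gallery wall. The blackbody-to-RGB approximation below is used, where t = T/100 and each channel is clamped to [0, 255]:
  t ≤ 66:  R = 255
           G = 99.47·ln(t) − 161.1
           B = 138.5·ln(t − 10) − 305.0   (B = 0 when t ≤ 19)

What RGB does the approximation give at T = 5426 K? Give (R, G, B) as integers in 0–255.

t = 5426/100 = 54.26; the t ≤ 66 branch applies.
R = 255 by definition for t ≤ 66.
G = 99.47·ln 54.26 − 161.1 = 99.47·3.9938 − 161.1 = 236.162.
B = 138.5·ln(54.26 − 10) − 305.0 = 138.5·ln 44.26 − 305.0 = 138.5·3.7901 − 305.0 = 219.926.
Rounded: (255, 236, 220).

(255, 236, 220)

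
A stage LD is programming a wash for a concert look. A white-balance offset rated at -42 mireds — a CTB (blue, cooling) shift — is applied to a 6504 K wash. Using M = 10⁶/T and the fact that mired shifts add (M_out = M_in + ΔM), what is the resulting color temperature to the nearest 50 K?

8950 K

M_in = 10⁶/6504 = 153.75 mireds.
M_out = 153.75 + (-42) = 111.75 mireds.
T_out = 10⁶/111.75 = 8948.4 K → 8950 K.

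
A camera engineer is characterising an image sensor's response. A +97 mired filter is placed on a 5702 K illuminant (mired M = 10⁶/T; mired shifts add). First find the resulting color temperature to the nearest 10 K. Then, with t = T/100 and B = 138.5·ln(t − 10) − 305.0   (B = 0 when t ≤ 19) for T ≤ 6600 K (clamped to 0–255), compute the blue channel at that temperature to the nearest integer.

150

M_in = 10⁶/5702 = 175.38; M_out = 175.38 + (+97) = 272.38.
T_out = 10⁶/272.38 = 3671.4 K → 3670 K; t = 36.7.
B = 138.5·ln(36.7 − 10) − 305.0 = 138.5·ln 26.7 − 305.0 = 138.5·3.2847 − 305.0 = 149.926.
Rounded: 150.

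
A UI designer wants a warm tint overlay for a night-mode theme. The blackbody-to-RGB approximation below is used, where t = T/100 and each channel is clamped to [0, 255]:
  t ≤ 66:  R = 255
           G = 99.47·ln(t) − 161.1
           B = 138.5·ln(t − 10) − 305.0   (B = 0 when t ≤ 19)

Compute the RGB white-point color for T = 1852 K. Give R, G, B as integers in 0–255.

R=255, G=129, B=0

t = 1852/100 = 18.52; the t ≤ 66 branch applies.
R = 255 by definition for t ≤ 66.
G = 99.47·ln 18.52 − 161.1 = 99.47·2.9189 − 161.1 = 129.238.
t = 18.52 ≤ 19, so B = 0.
Rounded: (255, 129, 0).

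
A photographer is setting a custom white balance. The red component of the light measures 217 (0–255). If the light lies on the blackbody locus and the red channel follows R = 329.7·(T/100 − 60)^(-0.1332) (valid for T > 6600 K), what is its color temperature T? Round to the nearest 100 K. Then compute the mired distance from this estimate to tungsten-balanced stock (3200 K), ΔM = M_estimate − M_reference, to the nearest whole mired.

(t − 60)^(-0.1332) = 217/329.7 = 0.65817.
t − 60 = 0.65817^(1/-0.1332) = 0.65817^(-7.508) = 23.110, so t = 83.110.
T = 100·t = 8311 K → 8300 K to the nearest 100 K.
M_estimate = 10⁶/8300 = 120.48; M_reference = 10⁶/3200 = 312.50.
ΔM = 120.48 − 312.50 = -192.02 → -192 mireds.

-192 mireds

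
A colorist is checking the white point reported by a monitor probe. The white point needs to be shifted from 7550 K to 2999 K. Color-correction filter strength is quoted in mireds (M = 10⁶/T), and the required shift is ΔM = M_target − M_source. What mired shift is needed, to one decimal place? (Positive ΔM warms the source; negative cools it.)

+201.0 mireds

M_source = 10⁶/7550 = 132.450; M_target = 10⁶/2999 = 333.444.
ΔM = 333.444 − 132.450 = 200.994 → +201.0 mireds, a warming shift.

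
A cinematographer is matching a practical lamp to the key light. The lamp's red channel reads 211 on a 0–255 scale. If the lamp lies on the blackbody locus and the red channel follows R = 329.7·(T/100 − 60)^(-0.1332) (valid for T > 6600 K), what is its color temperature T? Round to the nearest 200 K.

8800 K

(t − 60)^(-0.1332) = 211/329.7 = 0.63998.
t − 60 = 0.63998^(1/-0.1332) = 0.63998^(-7.508) = 28.525, so t = 88.525.
T = 100·t = 8853 K → 8800 K to the nearest 200 K.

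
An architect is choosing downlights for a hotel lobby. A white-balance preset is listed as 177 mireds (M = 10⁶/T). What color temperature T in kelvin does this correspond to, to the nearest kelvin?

T = 10⁶ / 177 = 5649.72 K → 5650 K.

5650 K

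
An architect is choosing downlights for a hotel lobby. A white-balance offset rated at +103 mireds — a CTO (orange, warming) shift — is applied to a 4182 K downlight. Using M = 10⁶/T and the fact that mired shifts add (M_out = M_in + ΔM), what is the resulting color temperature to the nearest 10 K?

M_in = 10⁶/4182 = 239.12 mireds.
M_out = 239.12 + (+103) = 342.12 mireds.
T_out = 10⁶/342.12 = 2923.0 K → 2920 K.

2920 K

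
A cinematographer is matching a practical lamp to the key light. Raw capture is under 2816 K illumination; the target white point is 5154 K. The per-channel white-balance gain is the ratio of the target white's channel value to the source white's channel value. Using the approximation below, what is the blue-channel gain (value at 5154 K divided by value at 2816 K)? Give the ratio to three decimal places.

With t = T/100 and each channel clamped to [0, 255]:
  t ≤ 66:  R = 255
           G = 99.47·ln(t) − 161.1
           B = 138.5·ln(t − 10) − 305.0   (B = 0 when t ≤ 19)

2.187

At 2816 K (t = 28.16):
  B = 138.5·ln(28.16 − 10) − 305.0 = 138.5·ln 18.16 − 305.0 = 138.5·2.8992 − 305.0 = 96.542.
At 5154 K (t = 51.54):
  B = 138.5·ln(51.54 − 10) − 305.0 = 138.5·ln 41.54 − 305.0 = 138.5·3.7267 − 305.0 = 211.142.
Gain = 211.142 / 96.542 = 2.1870 → 2.187.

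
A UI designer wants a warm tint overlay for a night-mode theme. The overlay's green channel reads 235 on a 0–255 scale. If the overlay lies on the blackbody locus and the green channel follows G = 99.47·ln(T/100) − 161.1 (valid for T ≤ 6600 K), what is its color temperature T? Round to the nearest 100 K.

ln t = (235 + 161.1) / 99.47 = 3.9821.
t = e^3.9821 = 53.630.
T = 100·t = 5363 K → 5400 K to the nearest 100 K.

5400 K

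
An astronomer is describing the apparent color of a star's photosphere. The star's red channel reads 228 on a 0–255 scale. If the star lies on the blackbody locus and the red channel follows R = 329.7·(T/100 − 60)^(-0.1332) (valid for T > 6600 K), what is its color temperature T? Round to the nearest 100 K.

7600 K

(t − 60)^(-0.1332) = 228/329.7 = 0.69154.
t − 60 = 0.69154^(1/-0.1332) = 0.69154^(-7.508) = 15.943, so t = 75.943.
T = 100·t = 7594 K → 7600 K to the nearest 100 K.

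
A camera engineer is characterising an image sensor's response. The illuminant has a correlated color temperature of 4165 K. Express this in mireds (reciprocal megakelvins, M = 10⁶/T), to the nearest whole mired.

M = 10⁶ / 4165 = 240.096 → 240 mireds.

240 mireds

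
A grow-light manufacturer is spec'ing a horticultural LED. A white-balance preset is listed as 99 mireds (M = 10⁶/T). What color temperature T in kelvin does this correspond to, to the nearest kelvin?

10101 K

T = 10⁶ / 99 = 10101.01 K → 10101 K.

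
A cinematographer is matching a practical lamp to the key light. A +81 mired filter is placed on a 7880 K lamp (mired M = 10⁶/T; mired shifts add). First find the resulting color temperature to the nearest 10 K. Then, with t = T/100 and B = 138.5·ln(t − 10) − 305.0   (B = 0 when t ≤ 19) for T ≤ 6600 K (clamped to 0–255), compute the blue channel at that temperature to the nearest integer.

199

M_in = 10⁶/7880 = 126.90; M_out = 126.90 + (+81) = 207.90.
T_out = 10⁶/207.90 = 4809.9 K → 4810 K; t = 48.1.
B = 138.5·ln(48.1 − 10) − 305.0 = 138.5·ln 38.1 − 305.0 = 138.5·3.6402 − 305.0 = 199.170.
Rounded: 199.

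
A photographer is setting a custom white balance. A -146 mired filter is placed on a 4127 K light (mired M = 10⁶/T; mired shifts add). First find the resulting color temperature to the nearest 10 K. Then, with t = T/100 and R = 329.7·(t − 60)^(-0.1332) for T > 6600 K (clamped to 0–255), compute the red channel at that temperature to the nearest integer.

M_in = 10⁶/4127 = 242.31; M_out = 242.31 + (-146) = 96.31.
T_out = 10⁶/96.31 = 10383.5 K → 10380 K; t = 103.8.
R = 329.7·(103.8 − 60)^(-0.1332) = 329.7·43.8^(-0.1332) = 329.7·0.60444 = 199.285.
Rounded: 199.

199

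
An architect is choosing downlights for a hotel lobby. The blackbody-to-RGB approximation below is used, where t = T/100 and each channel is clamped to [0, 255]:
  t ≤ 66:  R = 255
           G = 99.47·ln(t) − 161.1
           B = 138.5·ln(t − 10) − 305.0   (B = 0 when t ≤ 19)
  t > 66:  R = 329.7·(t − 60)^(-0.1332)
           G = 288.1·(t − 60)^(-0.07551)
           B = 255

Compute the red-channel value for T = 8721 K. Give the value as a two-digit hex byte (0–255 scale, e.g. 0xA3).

t = 8721/100 = 87.21; the t > 66 branch applies.
R = 329.7·(87.21 − 60)^(-0.1332) = 329.7·27.21^(-0.1332) = 329.7·0.64401 = 212.331.
Rounded: 212; in hex, 0xD4.

0xD4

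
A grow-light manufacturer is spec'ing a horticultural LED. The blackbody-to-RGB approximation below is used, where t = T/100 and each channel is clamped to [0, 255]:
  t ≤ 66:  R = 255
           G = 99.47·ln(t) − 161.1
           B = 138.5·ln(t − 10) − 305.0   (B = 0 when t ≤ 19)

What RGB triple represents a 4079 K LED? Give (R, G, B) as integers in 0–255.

(255, 208, 170)

t = 4079/100 = 40.79; the t ≤ 66 branch applies.
R = 255 by definition for t ≤ 66.
G = 99.47·ln 40.79 − 161.1 = 99.47·3.7084 − 161.1 = 207.778.
B = 138.5·ln(40.79 − 10) − 305.0 = 138.5·ln 30.79 − 305.0 = 138.5·3.4272 − 305.0 = 169.666.
Rounded: (255, 208, 170).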